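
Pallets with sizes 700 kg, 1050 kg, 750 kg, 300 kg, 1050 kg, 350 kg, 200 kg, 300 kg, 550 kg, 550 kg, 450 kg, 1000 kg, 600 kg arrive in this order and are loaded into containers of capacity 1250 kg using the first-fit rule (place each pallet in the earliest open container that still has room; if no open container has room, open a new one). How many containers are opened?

8

  700 → container 1 (new)  [load 700/1250]
  1050 → container 2 (new)  [load 1050/1250]
  750 → container 3 (new)  [load 750/1250]
  300 → container 1  [load 1000/1250]
  1050 → container 4 (new)  [load 1050/1250]
  350 → container 3  [load 1100/1250]
  200 → container 1  [load 1200/1250]
  300 → container 5 (new)  [load 300/1250]
  550 → container 5  [load 850/1250]
  550 → container 6 (new)  [load 550/1250]
  450 → container 6  [load 1000/1250]
  1000 → container 7 (new)  [load 1000/1250]
  600 → container 8 (new)  [load 600/1250]
8 containers opened.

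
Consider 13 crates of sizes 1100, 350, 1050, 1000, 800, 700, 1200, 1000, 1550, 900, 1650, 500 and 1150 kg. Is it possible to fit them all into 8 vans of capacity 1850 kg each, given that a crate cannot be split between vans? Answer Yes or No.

No

Total = 12950 kg; ⌈12950/1850⌉ = 7.
8 crates each exceed half the capacity and cannot share a van, forcing at least 8 vans.
The bound of 8 does not rule out 8, but exhaustive search shows no assignment into 8 vans of capacity 1850 kg exists — the minimum is 9.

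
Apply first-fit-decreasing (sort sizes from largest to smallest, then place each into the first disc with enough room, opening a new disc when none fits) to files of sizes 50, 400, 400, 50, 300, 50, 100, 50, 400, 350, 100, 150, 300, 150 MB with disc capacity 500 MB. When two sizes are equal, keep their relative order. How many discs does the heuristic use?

Sorted descending: 400, 400, 400, 350, 300, 300, 150, 150, 100, 100, 50, 50, 50, 50.
  400 → disc 1 (new)  [load 400/500]
  400 → disc 2 (new)  [load 400/500]
  400 → disc 3 (new)  [load 400/500]
  350 → disc 4 (new)  [load 350/500]
  300 → disc 5 (new)  [load 300/500]
  300 → disc 6 (new)  [load 300/500]
  150 → disc 4  [load 500/500]
  150 → disc 5  [load 450/500]
  100 → disc 1  [load 500/500]
  100 → disc 2  [load 500/500]
  50 → disc 3  [load 450/500]
  50 → disc 3  [load 500/500]
  50 → disc 5  [load 500/500]
  50 → disc 6  [load 350/500]
6 discs opened.

6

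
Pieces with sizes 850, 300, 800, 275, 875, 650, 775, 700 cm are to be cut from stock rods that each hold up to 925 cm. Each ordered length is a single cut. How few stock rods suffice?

Total = 875 + 850 + 800 + 775 + 700 + 650 + 300 + 275 = 5225 cm.
Lower bound: ⌈5225/925⌉ = 6 stock rods.
A packing using 7 stock rods:
  stock rod 1: 875 = 875
  stock rod 2: 850 = 850
  stock rod 3: 800 = 800
  stock rod 4: 775 = 775
  stock rod 5: 700 = 700
  stock rod 6: 650 + 275 = 925
  stock rod 7: 300 = 300
No arrangement into 6 stock rods stays within capacity, so 7 is optimal.

7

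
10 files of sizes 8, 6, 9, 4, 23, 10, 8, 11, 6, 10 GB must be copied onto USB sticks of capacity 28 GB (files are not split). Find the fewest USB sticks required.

4

Total = 23 + 11 + 10 + 10 + 9 + 8 + 8 + 6 + 6 + 4 = 95 GB.
Lower bound: ⌈95/28⌉ = 4 USB sticks.
A packing using 4 USB sticks:
  USB stick 1: 23 + 4 = 27
  USB stick 2: 11 + 10 + 6 = 27
  USB stick 3: 10 + 9 + 8 = 27
  USB stick 4: 8 + 6 = 14
This matches the lower bound, so 4 is optimal.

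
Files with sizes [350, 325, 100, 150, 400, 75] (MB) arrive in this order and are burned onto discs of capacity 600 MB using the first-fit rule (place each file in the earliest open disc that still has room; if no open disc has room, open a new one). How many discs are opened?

3

  350 → disc 1 (new)  [load 350/600]
  325 → disc 2 (new)  [load 325/600]
  100 → disc 1  [load 450/600]
  150 → disc 1  [load 600/600]
  400 → disc 3 (new)  [load 400/600]
  75 → disc 2  [load 400/600]
3 discs opened.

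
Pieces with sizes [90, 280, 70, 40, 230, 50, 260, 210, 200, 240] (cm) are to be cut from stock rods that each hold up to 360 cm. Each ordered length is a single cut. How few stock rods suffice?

6

Total = 280 + 260 + 240 + 230 + 210 + 200 + 90 + 70 + 50 + 40 = 1670 cm.
Lower bound: ⌈1670/360⌉ = 5 stock rods.
Also, 6 pieces each exceed 180 cm, and no two of those can share a stock rod, so at least 6 stock rods are needed.
A packing using 6 stock rods:
  stock rod 1: 280 + 70 = 350
  stock rod 2: 260 + 90 = 350
  stock rod 3: 240 + 50 + 40 = 330
  stock rod 4: 230 = 230
  stock rod 5: 210 = 210
  stock rod 6: 200 = 200
This matches the lower bound, so 6 is optimal.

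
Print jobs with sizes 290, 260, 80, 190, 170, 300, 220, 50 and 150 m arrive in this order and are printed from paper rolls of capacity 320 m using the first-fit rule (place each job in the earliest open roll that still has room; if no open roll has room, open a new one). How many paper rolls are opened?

  290 → roll 1 (new)  [load 290/320]
  260 → roll 2 (new)  [load 260/320]
  80 → roll 3 (new)  [load 80/320]
  190 → roll 3  [load 270/320]
  170 → roll 4 (new)  [load 170/320]
  300 → roll 5 (new)  [load 300/320]
  220 → roll 6 (new)  [load 220/320]
  50 → roll 2  [load 310/320]
  150 → roll 4  [load 320/320]
6 paper rolls opened.

6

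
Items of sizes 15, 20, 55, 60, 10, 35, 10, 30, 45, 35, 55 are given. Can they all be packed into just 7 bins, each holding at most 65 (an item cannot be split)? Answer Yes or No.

Yes

A valid assignment using 6 bins:
  bin 1: 60 = 60
  bin 2: 55 + 10 = 65
  bin 3: 55 + 10 = 65
  bin 4: 45 + 20 = 65
  bin 5: 35 + 30 = 65
  bin 6: 35 + 15 = 50
That uses only 6 ≤ 7, so 7 bins are enough.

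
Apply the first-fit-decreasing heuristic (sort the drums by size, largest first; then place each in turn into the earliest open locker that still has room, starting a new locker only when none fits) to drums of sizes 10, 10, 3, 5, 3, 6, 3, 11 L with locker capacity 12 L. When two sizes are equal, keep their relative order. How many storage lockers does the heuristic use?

Sorted descending: 11, 10, 10, 6, 5, 3, 3, 3.
  11 → locker 1 (new)  [load 11/12]
  10 → locker 2 (new)  [load 10/12]
  10 → locker 3 (new)  [load 10/12]
  6 → locker 4 (new)  [load 6/12]
  5 → locker 4  [load 11/12]
  3 → locker 5 (new)  [load 3/12]
  3 → locker 5  [load 6/12]
  3 → locker 5  [load 9/12]
5 storage lockers opened.

5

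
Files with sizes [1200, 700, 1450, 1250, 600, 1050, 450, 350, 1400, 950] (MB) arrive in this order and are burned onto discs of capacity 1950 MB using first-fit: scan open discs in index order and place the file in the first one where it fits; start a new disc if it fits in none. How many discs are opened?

6

  1200 → disc 1 (new)  [load 1200/1950]
  700 → disc 1  [load 1900/1950]
  1450 → disc 2 (new)  [load 1450/1950]
  1250 → disc 3 (new)  [load 1250/1950]
  600 → disc 3  [load 1850/1950]
  1050 → disc 4 (new)  [load 1050/1950]
  450 → disc 2  [load 1900/1950]
  350 → disc 4  [load 1400/1950]
  1400 → disc 5 (new)  [load 1400/1950]
  950 → disc 6 (new)  [load 950/1950]
6 discs opened.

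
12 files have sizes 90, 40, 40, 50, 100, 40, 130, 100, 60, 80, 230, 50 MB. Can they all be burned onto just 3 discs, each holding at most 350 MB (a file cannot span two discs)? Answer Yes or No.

A valid assignment using 3 discs:
  disc 1: 230 + 100 = 330
  disc 2: 130 + 100 + 80 + 40 = 350
  disc 3: 90 + 60 + 50 + 50 + 40 + 40 = 330
Every load is within 350 MB, so 3 discs suffice.

Yes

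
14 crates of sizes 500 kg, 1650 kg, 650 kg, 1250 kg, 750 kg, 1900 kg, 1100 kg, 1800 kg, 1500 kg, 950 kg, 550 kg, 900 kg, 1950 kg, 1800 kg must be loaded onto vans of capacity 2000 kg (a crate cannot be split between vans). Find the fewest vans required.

10

Total = 1950 + 1900 + 1800 + 1800 + 1650 + 1500 + 1250 + 1100 + 950 + 900 + 750 + 650 + 550 + 500 = 17250 kg.
Lower bound: ⌈17250/2000⌉ = 9 vans.
A packing using 10 vans:
  van 1: 1950 = 1950
  van 2: 1900 = 1900
  van 3: 1800 = 1800
  van 4: 1800 = 1800
  van 5: 1650 = 1650
  van 6: 1500 + 500 = 2000
  van 7: 1250 + 750 = 2000
  van 8: 1100 + 900 = 2000
  van 9: 950 + 650 = 1600
  van 10: 550 = 550
No arrangement into 9 vans stays within capacity, so 10 is optimal.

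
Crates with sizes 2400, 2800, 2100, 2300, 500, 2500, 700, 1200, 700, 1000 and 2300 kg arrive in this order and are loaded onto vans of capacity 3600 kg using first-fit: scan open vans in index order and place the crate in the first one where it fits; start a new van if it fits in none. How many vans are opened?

6

  2400 → van 1 (new)  [load 2400/3600]
  2800 → van 2 (new)  [load 2800/3600]
  2100 → van 3 (new)  [load 2100/3600]
  2300 → van 4 (new)  [load 2300/3600]
  500 → van 1  [load 2900/3600]
  2500 → van 5 (new)  [load 2500/3600]
  700 → van 1  [load 3600/3600]
  1200 → van 3  [load 3300/3600]
  700 → van 2  [load 3500/3600]
  1000 → van 4  [load 3300/3600]
  2300 → van 6 (new)  [load 2300/3600]
6 vans opened.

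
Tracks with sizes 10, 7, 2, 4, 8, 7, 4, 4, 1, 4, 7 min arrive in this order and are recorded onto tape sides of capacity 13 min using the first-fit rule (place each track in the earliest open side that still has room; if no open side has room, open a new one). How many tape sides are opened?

5

  10 → side 1 (new)  [load 10/13]
  7 → side 2 (new)  [load 7/13]
  2 → side 1  [load 12/13]
  4 → side 2  [load 11/13]
  8 → side 3 (new)  [load 8/13]
  7 → side 4 (new)  [load 7/13]
  4 → side 3  [load 12/13]
  4 → side 4  [load 11/13]
  1 → side 1  [load 13/13]
  4 → side 5 (new)  [load 4/13]
  7 → side 5  [load 11/13]
5 tape sides opened.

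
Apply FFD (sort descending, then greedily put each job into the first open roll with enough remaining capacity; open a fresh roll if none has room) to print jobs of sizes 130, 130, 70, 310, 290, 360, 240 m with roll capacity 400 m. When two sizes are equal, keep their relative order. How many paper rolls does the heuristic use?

5

Sorted descending: 360, 310, 290, 240, 130, 130, 70.
  360 → roll 1 (new)  [load 360/400]
  310 → roll 2 (new)  [load 310/400]
  290 → roll 3 (new)  [load 290/400]
  240 → roll 4 (new)  [load 240/400]
  130 → roll 4  [load 370/400]
  130 → roll 5 (new)  [load 130/400]
  70 → roll 2  [load 380/400]
5 paper rolls opened.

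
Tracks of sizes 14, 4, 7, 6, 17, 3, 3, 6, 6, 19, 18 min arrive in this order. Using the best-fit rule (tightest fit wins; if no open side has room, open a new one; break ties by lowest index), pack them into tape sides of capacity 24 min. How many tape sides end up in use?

5

  14 → side 1 (new)  [load 14/24]
  4 → side 1  [load 18/24]
  7 → side 2 (new)  [load 7/24]
  6 → side 1  [load 24/24]
  17 → side 2  [load 24/24]
  3 → side 3 (new)  [load 3/24]
  3 → side 3  [load 6/24]
  6 → side 3  [load 12/24]
  6 → side 3  [load 18/24]
  19 → side 4 (new)  [load 19/24]
  18 → side 5 (new)  [load 18/24]
5 tape sides opened.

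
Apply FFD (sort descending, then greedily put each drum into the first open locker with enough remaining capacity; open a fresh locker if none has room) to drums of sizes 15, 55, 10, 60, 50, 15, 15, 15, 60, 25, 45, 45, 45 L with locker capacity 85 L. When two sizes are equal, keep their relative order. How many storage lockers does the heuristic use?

7

Sorted descending: 60, 60, 55, 50, 45, 45, 45, 25, 15, 15, 15, 15, 10.
  60 → locker 1 (new)  [load 60/85]
  60 → locker 2 (new)  [load 60/85]
  55 → locker 3 (new)  [load 55/85]
  50 → locker 4 (new)  [load 50/85]
  45 → locker 5 (new)  [load 45/85]
  45 → locker 6 (new)  [load 45/85]
  45 → locker 7 (new)  [load 45/85]
  25 → locker 1  [load 85/85]
  15 → locker 2  [load 75/85]
  15 → locker 3  [load 70/85]
  15 → locker 3  [load 85/85]
  15 → locker 4  [load 65/85]
  10 → locker 2  [load 85/85]
7 storage lockers opened.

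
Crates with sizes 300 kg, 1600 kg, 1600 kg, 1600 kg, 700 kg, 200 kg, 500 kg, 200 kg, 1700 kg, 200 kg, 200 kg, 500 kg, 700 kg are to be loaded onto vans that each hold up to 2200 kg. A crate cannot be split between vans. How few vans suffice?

5

Total = 1700 + 1600 + 1600 + 1600 + 700 + 700 + 500 + 500 + 300 + 200 + 200 + 200 + 200 = 10000 kg.
Lower bound: ⌈10000/2200⌉ = 5 vans.
A packing using 5 vans:
  van 1: 1700 + 500 = 2200
  van 2: 1600 + 500 = 2100
  van 3: 1600 + 300 + 200 = 2100
  van 4: 1600 + 200 + 200 + 200 = 2200
  van 5: 700 + 700 = 1400
This matches the lower bound, so 5 is optimal.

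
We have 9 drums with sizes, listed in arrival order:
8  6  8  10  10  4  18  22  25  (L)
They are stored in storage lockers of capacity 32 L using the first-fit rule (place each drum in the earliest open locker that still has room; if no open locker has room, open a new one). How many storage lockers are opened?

4

  8 → locker 1 (new)  [load 8/32]
  6 → locker 1  [load 14/32]
  8 → locker 1  [load 22/32]
  10 → locker 1  [load 32/32]
  10 → locker 2 (new)  [load 10/32]
  4 → locker 2  [load 14/32]
  18 → locker 2  [load 32/32]
  22 → locker 3 (new)  [load 22/32]
  25 → locker 4 (new)  [load 25/32]
4 storage lockers opened.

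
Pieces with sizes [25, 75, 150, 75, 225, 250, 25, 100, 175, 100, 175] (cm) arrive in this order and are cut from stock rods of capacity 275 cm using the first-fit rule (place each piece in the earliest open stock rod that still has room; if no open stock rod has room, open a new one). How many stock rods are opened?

6

  25 → stock rod 1 (new)  [load 25/275]
  75 → stock rod 1  [load 100/275]
  150 → stock rod 1  [load 250/275]
  75 → stock rod 2 (new)  [load 75/275]
  225 → stock rod 3 (new)  [load 225/275]
  250 → stock rod 4 (new)  [load 250/275]
  25 → stock rod 1  [load 275/275]
  100 → stock rod 2  [load 175/275]
  175 → stock rod 5 (new)  [load 175/275]
  100 → stock rod 2  [load 275/275]
  175 → stock rod 6 (new)  [load 175/275]
6 stock rods opened.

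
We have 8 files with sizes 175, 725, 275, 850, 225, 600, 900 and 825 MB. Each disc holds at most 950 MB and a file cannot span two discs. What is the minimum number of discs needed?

6

Total = 900 + 850 + 825 + 725 + 600 + 275 + 225 + 175 = 4575 MB.
Lower bound: ⌈4575/950⌉ = 5 discs.
A packing using 6 discs:
  disc 1: 900 = 900
  disc 2: 850 = 850
  disc 3: 825 = 825
  disc 4: 725 + 225 = 950
  disc 5: 600 + 275 = 875
  disc 6: 175 = 175
No arrangement into 5 discs stays within capacity, so 6 is optimal.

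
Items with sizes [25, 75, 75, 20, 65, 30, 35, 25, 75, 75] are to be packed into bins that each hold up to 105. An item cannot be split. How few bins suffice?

5

Total = 75 + 75 + 75 + 75 + 65 + 35 + 30 + 25 + 25 + 20 = 500.
Lower bound: ⌈500/105⌉ = 5 bins.
A packing using 5 bins:
  bin 1: 75 + 30 = 105
  bin 2: 75 + 25 = 100
  bin 3: 75 + 25 = 100
  bin 4: 75 + 20 = 95
  bin 5: 65 + 35 = 100
This matches the lower bound, so 5 is optimal.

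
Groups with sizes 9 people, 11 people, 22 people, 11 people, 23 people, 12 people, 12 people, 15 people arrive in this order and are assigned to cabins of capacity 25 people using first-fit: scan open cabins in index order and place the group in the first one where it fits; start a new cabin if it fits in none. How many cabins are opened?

6

  9 → cabin 1 (new)  [load 9/25]
  11 → cabin 1  [load 20/25]
  22 → cabin 2 (new)  [load 22/25]
  11 → cabin 3 (new)  [load 11/25]
  23 → cabin 4 (new)  [load 23/25]
  12 → cabin 3  [load 23/25]
  12 → cabin 5 (new)  [load 12/25]
  15 → cabin 6 (new)  [load 15/25]
6 cabins opened.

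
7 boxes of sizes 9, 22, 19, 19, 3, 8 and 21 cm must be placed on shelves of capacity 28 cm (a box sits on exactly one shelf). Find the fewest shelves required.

4

Total = 22 + 21 + 19 + 19 + 9 + 8 + 3 = 101 cm.
Lower bound: ⌈101/28⌉ = 4 shelves.
A packing using 4 shelves:
  shelf 1: 22 + 3 = 25
  shelf 2: 21 = 21
  shelf 3: 19 + 9 = 28
  shelf 4: 19 + 8 = 27
This matches the lower bound, so 4 is optimal.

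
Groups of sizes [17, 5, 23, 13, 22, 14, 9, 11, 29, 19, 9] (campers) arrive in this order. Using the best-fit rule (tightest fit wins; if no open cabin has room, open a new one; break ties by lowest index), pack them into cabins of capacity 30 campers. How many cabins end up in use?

7

  17 → cabin 1 (new)  [load 17/30]
  5 → cabin 1  [load 22/30]
  23 → cabin 2 (new)  [load 23/30]
  13 → cabin 3 (new)  [load 13/30]
  22 → cabin 4 (new)  [load 22/30]
  14 → cabin 3  [load 27/30]
  9 → cabin 5 (new)  [load 9/30]
  11 → cabin 5  [load 20/30]
  29 → cabin 6 (new)  [load 29/30]
  19 → cabin 7 (new)  [load 19/30]
  9 → cabin 5  [load 29/30]
7 cabins opened.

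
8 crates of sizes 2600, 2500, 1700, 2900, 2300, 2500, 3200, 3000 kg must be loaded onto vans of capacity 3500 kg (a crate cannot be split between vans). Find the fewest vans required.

8

Total = 3200 + 3000 + 2900 + 2600 + 2500 + 2500 + 2300 + 1700 = 20700 kg.
Lower bound: ⌈20700/3500⌉ = 6 vans.
Also, 7 crates each exceed 1750 kg, and no two of those can share a van, so at least 7 vans are needed.
A packing using 8 vans:
  van 1: 3200 = 3200
  van 2: 3000 = 3000
  van 3: 2900 = 2900
  van 4: 2600 = 2600
  van 5: 2500 = 2500
  van 6: 2500 = 2500
  van 7: 2300 = 2300
  van 8: 1700 = 1700
No arrangement into 7 vans stays within capacity, so 8 is optimal.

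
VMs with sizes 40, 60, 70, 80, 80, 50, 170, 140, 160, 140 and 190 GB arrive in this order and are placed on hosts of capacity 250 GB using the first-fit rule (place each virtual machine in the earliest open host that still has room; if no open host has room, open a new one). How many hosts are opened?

7

  40 → host 1 (new)  [load 40/250]
  60 → host 1  [load 100/250]
  70 → host 1  [load 170/250]
  80 → host 1  [load 250/250]
  80 → host 2 (new)  [load 80/250]
  50 → host 2  [load 130/250]
  170 → host 3 (new)  [load 170/250]
  140 → host 4 (new)  [load 140/250]
  160 → host 5 (new)  [load 160/250]
  140 → host 6 (new)  [load 140/250]
  190 → host 7 (new)  [load 190/250]
7 hosts opened.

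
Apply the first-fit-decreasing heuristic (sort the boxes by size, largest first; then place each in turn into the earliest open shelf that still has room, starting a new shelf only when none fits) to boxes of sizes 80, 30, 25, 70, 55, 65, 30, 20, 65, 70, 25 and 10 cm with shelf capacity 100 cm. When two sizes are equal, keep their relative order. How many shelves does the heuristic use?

6

Sorted descending: 80, 70, 70, 65, 65, 55, 30, 30, 25, 25, 20, 10.
  80 → shelf 1 (new)  [load 80/100]
  70 → shelf 2 (new)  [load 70/100]
  70 → shelf 3 (new)  [load 70/100]
  65 → shelf 4 (new)  [load 65/100]
  65 → shelf 5 (new)  [load 65/100]
  55 → shelf 6 (new)  [load 55/100]
  30 → shelf 2  [load 100/100]
  30 → shelf 3  [load 100/100]
  25 → shelf 4  [load 90/100]
  25 → shelf 5  [load 90/100]
  20 → shelf 1  [load 100/100]
  10 → shelf 4  [load 100/100]
6 shelves opened.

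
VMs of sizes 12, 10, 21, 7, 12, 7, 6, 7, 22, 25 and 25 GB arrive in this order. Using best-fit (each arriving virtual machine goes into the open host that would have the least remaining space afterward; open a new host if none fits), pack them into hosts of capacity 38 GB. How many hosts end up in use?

  12 → host 1 (new)  [load 12/38]
  10 → host 1  [load 22/38]
  21 → host 2 (new)  [load 21/38]
  7 → host 1  [load 29/38]
  12 → host 2  [load 33/38]
  7 → host 1  [load 36/38]
  6 → host 3 (new)  [load 6/38]
  7 → host 3  [load 13/38]
  22 → host 3  [load 35/38]
  25 → host 4 (new)  [load 25/38]
  25 → host 5 (new)  [load 25/38]
5 hosts opened.

5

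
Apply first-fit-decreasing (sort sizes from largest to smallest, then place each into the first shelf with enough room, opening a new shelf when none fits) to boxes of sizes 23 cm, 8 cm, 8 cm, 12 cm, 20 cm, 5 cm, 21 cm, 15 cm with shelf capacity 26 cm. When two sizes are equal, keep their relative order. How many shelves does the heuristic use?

5

Sorted descending: 23, 21, 20, 15, 12, 8, 8, 5.
  23 → shelf 1 (new)  [load 23/26]
  21 → shelf 2 (new)  [load 21/26]
  20 → shelf 3 (new)  [load 20/26]
  15 → shelf 4 (new)  [load 15/26]
  12 → shelf 5 (new)  [load 12/26]
  8 → shelf 4  [load 23/26]
  8 → shelf 5  [load 20/26]
  5 → shelf 2  [load 26/26]
5 shelves opened.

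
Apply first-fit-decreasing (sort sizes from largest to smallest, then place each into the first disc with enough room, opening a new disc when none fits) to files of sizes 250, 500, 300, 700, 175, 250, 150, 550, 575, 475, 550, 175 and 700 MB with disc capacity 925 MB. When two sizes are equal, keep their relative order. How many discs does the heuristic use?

7

Sorted descending: 700, 700, 575, 550, 550, 500, 475, 300, 250, 250, 175, 175, 150.
  700 → disc 1 (new)  [load 700/925]
  700 → disc 2 (new)  [load 700/925]
  575 → disc 3 (new)  [load 575/925]
  550 → disc 4 (new)  [load 550/925]
  550 → disc 5 (new)  [load 550/925]
  500 → disc 6 (new)  [load 500/925]
  475 → disc 7 (new)  [load 475/925]
  300 → disc 3  [load 875/925]
  250 → disc 4  [load 800/925]
  250 → disc 5  [load 800/925]
  175 → disc 1  [load 875/925]
  175 → disc 2  [load 875/925]
  150 → disc 6  [load 650/925]
7 discs opened.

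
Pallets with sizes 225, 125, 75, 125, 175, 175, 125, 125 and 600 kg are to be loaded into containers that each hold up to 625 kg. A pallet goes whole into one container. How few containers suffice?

3

Total = 600 + 225 + 175 + 175 + 125 + 125 + 125 + 125 + 75 = 1750 kg.
Lower bound: ⌈1750/625⌉ = 3 containers.
A packing using 3 containers:
  container 1: 600 = 600
  container 2: 225 + 175 + 175 = 575
  container 3: 125 + 125 + 125 + 125 + 75 = 575
This matches the lower bound, so 3 is optimal.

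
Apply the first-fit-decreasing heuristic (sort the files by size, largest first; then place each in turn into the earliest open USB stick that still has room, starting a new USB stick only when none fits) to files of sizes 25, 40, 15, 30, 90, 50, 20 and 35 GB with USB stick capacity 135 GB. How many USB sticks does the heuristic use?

Sorted descending: 90, 50, 40, 35, 30, 25, 20, 15.
  90 → USB stick 1 (new)  [load 90/135]
  50 → USB stick 2 (new)  [load 50/135]
  40 → USB stick 1  [load 130/135]
  35 → USB stick 2  [load 85/135]
  30 → USB stick 2  [load 115/135]
  25 → USB stick 3 (new)  [load 25/135]
  20 → USB stick 2  [load 135/135]
  15 → USB stick 3  [load 40/135]
3 USB sticks opened.

3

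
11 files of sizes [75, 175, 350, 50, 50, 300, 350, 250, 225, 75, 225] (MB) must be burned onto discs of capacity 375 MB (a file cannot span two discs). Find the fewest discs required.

7

Total = 350 + 350 + 300 + 250 + 225 + 225 + 175 + 75 + 75 + 50 + 50 = 2125 MB.
Lower bound: ⌈2125/375⌉ = 6 discs.
A packing using 7 discs:
  disc 1: 350 = 350
  disc 2: 350 = 350
  disc 3: 300 + 75 = 375
  disc 4: 250 + 75 + 50 = 375
  disc 5: 225 + 50 = 275
  disc 6: 225 = 225
  disc 7: 175 = 175
No arrangement into 6 discs stays within capacity, so 7 is optimal.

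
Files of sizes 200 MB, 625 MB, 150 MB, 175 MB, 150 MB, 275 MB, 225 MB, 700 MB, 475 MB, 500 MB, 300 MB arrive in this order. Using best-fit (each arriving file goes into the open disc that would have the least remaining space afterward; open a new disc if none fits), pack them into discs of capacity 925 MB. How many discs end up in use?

5

  200 → disc 1 (new)  [load 200/925]
  625 → disc 1  [load 825/925]
  150 → disc 2 (new)  [load 150/925]
  175 → disc 2  [load 325/925]
  150 → disc 2  [load 475/925]
  275 → disc 2  [load 750/925]
  225 → disc 3 (new)  [load 225/925]
  700 → disc 3  [load 925/925]
  475 → disc 4 (new)  [load 475/925]
  500 → disc 5 (new)  [load 500/925]
  300 → disc 5  [load 800/925]
5 discs opened.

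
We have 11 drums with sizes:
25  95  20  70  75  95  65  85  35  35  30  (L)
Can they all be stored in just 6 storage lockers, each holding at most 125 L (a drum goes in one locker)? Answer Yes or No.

Yes

A valid assignment using 6 storage lockers:
  locker 1: 95 + 30 = 125
  locker 2: 95 + 25 = 120
  locker 3: 85 + 35 = 120
  locker 4: 75 + 35 = 110
  locker 5: 70 + 20 = 90
  locker 6: 65 = 65
Every load is within 125 L, so 6 storage lockers suffice.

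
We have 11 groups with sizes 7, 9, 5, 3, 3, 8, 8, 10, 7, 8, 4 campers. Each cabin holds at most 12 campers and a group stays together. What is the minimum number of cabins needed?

Total = 10 + 9 + 8 + 8 + 8 + 7 + 7 + 5 + 4 + 3 + 3 = 72 campers.
Lower bound: ⌈72/12⌉ = 6 cabins.
Also, 7 groups each exceed 6 campers, and no two of those can share a cabin, so at least 7 cabins are needed.
A packing using 7 cabins:
  cabin 1: 10 = 10
  cabin 2: 9 + 3 = 12
  cabin 3: 8 + 4 = 12
  cabin 4: 8 + 3 = 11
  cabin 5: 8 = 8
  cabin 6: 7 + 5 = 12
  cabin 7: 7 = 7
This matches the lower bound, so 7 is optimal.

7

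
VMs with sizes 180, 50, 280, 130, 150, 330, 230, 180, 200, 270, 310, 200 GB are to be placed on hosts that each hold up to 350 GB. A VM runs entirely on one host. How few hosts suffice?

Total = 330 + 310 + 280 + 270 + 230 + 200 + 200 + 180 + 180 + 150 + 130 + 50 = 2510 GB.
Lower bound: ⌈2510/350⌉ = 8 hosts.
Also, 9 VMs each exceed 175 GB, and no two of those can share a host, so at least 9 hosts are needed.
A packing using 9 hosts:
  host 1: 330 = 330
  host 2: 310 = 310
  host 3: 280 + 50 = 330
  host 4: 270 = 270
  host 5: 230 = 230
  host 6: 200 + 150 = 350
  host 7: 200 + 130 = 330
  host 8: 180 = 180
  host 9: 180 = 180
This matches the lower bound, so 9 is optimal.

9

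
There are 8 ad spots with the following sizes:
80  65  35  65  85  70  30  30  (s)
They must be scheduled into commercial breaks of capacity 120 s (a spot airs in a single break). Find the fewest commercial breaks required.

5

Total = 85 + 80 + 70 + 65 + 65 + 35 + 30 + 30 = 460 s.
Lower bound: ⌈460/120⌉ = 4 commercial breaks.
Also, 5 ad spots each exceed 60 s, and no two of those can share a break, so at least 5 commercial breaks are needed.
A packing using 5 commercial breaks:
  break 1: 85 + 35 = 120
  break 2: 80 + 30 = 110
  break 3: 70 + 30 = 100
  break 4: 65 = 65
  break 5: 65 = 65
This matches the lower bound, so 5 is optimal.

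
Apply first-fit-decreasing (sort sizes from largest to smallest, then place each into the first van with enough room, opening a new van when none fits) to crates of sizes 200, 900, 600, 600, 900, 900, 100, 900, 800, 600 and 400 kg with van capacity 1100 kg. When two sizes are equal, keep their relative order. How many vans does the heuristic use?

Sorted descending: 900, 900, 900, 900, 800, 600, 600, 600, 400, 200, 100.
  900 → van 1 (new)  [load 900/1100]
  900 → van 2 (new)  [load 900/1100]
  900 → van 3 (new)  [load 900/1100]
  900 → van 4 (new)  [load 900/1100]
  800 → van 5 (new)  [load 800/1100]
  600 → van 6 (new)  [load 600/1100]
  600 → van 7 (new)  [load 600/1100]
  600 → van 8 (new)  [load 600/1100]
  400 → van 6  [load 1000/1100]
  200 → van 1  [load 1100/1100]
  100 → van 2  [load 1000/1100]
8 vans opened.

8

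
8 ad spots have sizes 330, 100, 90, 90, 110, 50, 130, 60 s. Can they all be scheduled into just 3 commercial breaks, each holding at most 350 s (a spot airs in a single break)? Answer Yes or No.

Yes

A valid assignment using 3 commercial breaks:
  break 1: 330 = 330
  break 2: 130 + 110 + 100 = 340
  break 3: 90 + 90 + 60 + 50 = 290
Every load is within 350 s, so 3 commercial breaks suffice.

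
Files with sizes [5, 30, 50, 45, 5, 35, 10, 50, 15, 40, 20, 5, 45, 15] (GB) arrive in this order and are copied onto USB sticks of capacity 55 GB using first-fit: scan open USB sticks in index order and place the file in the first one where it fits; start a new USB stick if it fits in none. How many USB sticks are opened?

8

  5 → USB stick 1 (new)  [load 5/55]
  30 → USB stick 1  [load 35/55]
  50 → USB stick 2 (new)  [load 50/55]
  45 → USB stick 3 (new)  [load 45/55]
  5 → USB stick 1  [load 40/55]
  35 → USB stick 4 (new)  [load 35/55]
  10 → USB stick 1  [load 50/55]
  50 → USB stick 5 (new)  [load 50/55]
  15 → USB stick 4  [load 50/55]
  40 → USB stick 6 (new)  [load 40/55]
  20 → USB stick 7 (new)  [load 20/55]
  5 → USB stick 1  [load 55/55]
  45 → USB stick 8 (new)  [load 45/55]
  15 → USB stick 6  [load 55/55]
8 USB sticks opened.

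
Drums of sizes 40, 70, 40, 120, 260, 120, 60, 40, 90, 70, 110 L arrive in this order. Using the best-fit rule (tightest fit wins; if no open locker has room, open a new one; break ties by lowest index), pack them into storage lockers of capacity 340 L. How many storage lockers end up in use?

  40 → locker 1 (new)  [load 40/340]
  70 → locker 1  [load 110/340]
  40 → locker 1  [load 150/340]
  120 → locker 1  [load 270/340]
  260 → locker 2 (new)  [load 260/340]
  120 → locker 3 (new)  [load 120/340]
  60 → locker 1  [load 330/340]
  40 → locker 2  [load 300/340]
  90 → locker 3  [load 210/340]
  70 → locker 3  [load 280/340]
  110 → locker 4 (new)  [load 110/340]
4 storage lockers opened.

4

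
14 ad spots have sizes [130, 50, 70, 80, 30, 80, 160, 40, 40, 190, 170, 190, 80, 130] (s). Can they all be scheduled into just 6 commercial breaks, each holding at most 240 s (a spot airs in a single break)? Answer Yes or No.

Total = 1440 s; ⌈1440/240⌉ = 6.
The bound of 6 does not rule out 6, but exhaustive search shows no assignment into 6 commercial breaks of capacity 240 s exists — the minimum is 7.

No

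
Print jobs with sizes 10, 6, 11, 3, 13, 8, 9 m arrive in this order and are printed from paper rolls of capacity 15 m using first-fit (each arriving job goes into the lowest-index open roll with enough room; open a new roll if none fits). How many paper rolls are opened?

5

  10 → roll 1 (new)  [load 10/15]
  6 → roll 2 (new)  [load 6/15]
  11 → roll 3 (new)  [load 11/15]
  3 → roll 1  [load 13/15]
  13 → roll 4 (new)  [load 13/15]
  8 → roll 2  [load 14/15]
  9 → roll 5 (new)  [load 9/15]
5 paper rolls opened.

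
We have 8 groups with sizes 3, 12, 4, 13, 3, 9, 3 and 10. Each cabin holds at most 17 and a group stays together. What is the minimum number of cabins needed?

Total = 13 + 12 + 10 + 9 + 4 + 3 + 3 + 3 = 57.
Lower bound: ⌈57/17⌉ = 4 cabins.
A packing using 4 cabins:
  cabin 1: 13 + 4 = 17
  cabin 2: 12 + 3 = 15
  cabin 3: 10 + 3 + 3 = 16
  cabin 4: 9 = 9
This matches the lower bound, so 4 is optimal.

4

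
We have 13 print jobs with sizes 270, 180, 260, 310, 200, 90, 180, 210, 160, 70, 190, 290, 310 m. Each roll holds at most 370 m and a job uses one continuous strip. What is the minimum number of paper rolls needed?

Total = 310 + 310 + 290 + 270 + 260 + 210 + 200 + 190 + 180 + 180 + 160 + 90 + 70 = 2720 m.
Lower bound: ⌈2720/370⌉ = 8 paper rolls.
A packing using 9 paper rolls:
  roll 1: 310 = 310
  roll 2: 310 = 310
  roll 3: 290 + 70 = 360
  roll 4: 270 + 90 = 360
  roll 5: 260 = 260
  roll 6: 210 + 160 = 370
  roll 7: 200 = 200
  roll 8: 190 + 180 = 370
  roll 9: 180 = 180
No arrangement into 8 paper rolls stays within capacity, so 9 is optimal.

9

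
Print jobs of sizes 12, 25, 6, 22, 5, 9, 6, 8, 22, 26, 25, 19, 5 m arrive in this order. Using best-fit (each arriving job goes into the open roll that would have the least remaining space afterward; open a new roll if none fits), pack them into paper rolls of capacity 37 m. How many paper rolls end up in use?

  12 → roll 1 (new)  [load 12/37]
  25 → roll 1  [load 37/37]
  6 → roll 2 (new)  [load 6/37]
  22 → roll 2  [load 28/37]
  5 → roll 2  [load 33/37]
  9 → roll 3 (new)  [load 9/37]
  6 → roll 3  [load 15/37]
  8 → roll 3  [load 23/37]
  22 → roll 4 (new)  [load 22/37]
  26 → roll 5 (new)  [load 26/37]
  25 → roll 6 (new)  [load 25/37]
  19 → roll 7 (new)  [load 19/37]
  5 → roll 5  [load 31/37]
7 paper rolls opened.

7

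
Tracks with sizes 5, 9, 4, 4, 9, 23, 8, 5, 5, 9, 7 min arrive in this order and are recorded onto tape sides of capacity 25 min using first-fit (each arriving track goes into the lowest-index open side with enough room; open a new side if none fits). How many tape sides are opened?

4

  5 → side 1 (new)  [load 5/25]
  9 → side 1  [load 14/25]
  4 → side 1  [load 18/25]
  4 → side 1  [load 22/25]
  9 → side 2 (new)  [load 9/25]
  23 → side 3 (new)  [load 23/25]
  8 → side 2  [load 17/25]
  5 → side 2  [load 22/25]
  5 → side 4 (new)  [load 5/25]
  9 → side 4  [load 14/25]
  7 → side 4  [load 21/25]
4 tape sides opened.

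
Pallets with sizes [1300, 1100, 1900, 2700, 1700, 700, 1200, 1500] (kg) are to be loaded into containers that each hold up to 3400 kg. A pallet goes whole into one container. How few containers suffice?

4

Total = 2700 + 1900 + 1700 + 1500 + 1300 + 1200 + 1100 + 700 = 12100 kg.
Lower bound: ⌈12100/3400⌉ = 4 containers.
A packing using 4 containers:
  container 1: 2700 + 700 = 3400
  container 2: 1900 + 1500 = 3400
  container 3: 1700 + 1300 = 3000
  container 4: 1200 + 1100 = 2300
This matches the lower bound, so 4 is optimal.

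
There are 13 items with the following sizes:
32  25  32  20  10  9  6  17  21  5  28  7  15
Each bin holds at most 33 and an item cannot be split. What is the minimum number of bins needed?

Total = 32 + 32 + 28 + 25 + 21 + 20 + 17 + 15 + 10 + 9 + 7 + 6 + 5 = 227.
Lower bound: ⌈227/33⌉ = 7 bins.
A packing using 8 bins:
  bin 1: 32 = 32
  bin 2: 32 = 32
  bin 3: 28 + 5 = 33
  bin 4: 25 + 7 = 32
  bin 5: 21 + 10 = 31
  bin 6: 20 + 9 = 29
  bin 7: 17 + 15 = 32
  bin 8: 6 = 6
No arrangement into 7 bins stays within capacity, so 8 is optimal.

8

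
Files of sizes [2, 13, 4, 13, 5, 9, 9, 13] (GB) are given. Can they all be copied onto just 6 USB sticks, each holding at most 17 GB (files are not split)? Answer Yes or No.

A valid assignment using 5 USB sticks:
  USB stick 1: 13 + 4 = 17
  USB stick 2: 13 + 2 = 15
  USB stick 3: 13 = 13
  USB stick 4: 9 + 5 = 14
  USB stick 5: 9 = 9
That uses only 5 ≤ 6, so 6 USB sticks are enough.

Yes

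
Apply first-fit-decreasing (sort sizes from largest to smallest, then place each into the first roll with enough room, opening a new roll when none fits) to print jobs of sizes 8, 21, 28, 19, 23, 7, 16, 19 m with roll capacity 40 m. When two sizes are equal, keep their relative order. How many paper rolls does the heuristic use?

Sorted descending: 28, 23, 21, 19, 19, 16, 8, 7.
  28 → roll 1 (new)  [load 28/40]
  23 → roll 2 (new)  [load 23/40]
  21 → roll 3 (new)  [load 21/40]
  19 → roll 3  [load 40/40]
  19 → roll 4 (new)  [load 19/40]
  16 → roll 2  [load 39/40]
  8 → roll 1  [load 36/40]
  7 → roll 4  [load 26/40]
4 paper rolls opened.

4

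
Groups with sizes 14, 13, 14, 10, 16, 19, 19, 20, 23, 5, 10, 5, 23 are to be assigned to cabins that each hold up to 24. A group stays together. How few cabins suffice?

Total = 23 + 23 + 20 + 19 + 19 + 16 + 14 + 14 + 13 + 10 + 10 + 5 + 5 = 191.
Lower bound: ⌈191/24⌉ = 8 cabins.
Also, 9 groups each exceed 12, and no two of those can share a cabin, so at least 9 cabins are needed.
A packing using 9 cabins:
  cabin 1: 23 = 23
  cabin 2: 23 = 23
  cabin 3: 20 = 20
  cabin 4: 19 + 5 = 24
  cabin 5: 19 + 5 = 24
  cabin 6: 16 = 16
  cabin 7: 14 + 10 = 24
  cabin 8: 14 + 10 = 24
  cabin 9: 13 = 13
This matches the lower bound, so 9 is optimal.

9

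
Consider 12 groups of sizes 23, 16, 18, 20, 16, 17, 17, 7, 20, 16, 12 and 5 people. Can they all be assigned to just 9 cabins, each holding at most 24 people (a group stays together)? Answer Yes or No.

Total = 187 people; ⌈187/24⌉ = 8.
9 groups each exceed half the capacity and cannot share a cabin, forcing at least 9 cabins.
The bound of 9 does not rule out 9, but exhaustive search shows no assignment into 9 cabins of capacity 24 people exists — the minimum is 10.

No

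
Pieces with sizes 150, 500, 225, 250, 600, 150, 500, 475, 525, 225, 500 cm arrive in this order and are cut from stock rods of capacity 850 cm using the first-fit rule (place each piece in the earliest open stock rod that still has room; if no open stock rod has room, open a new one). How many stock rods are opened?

7

  150 → stock rod 1 (new)  [load 150/850]
  500 → stock rod 1  [load 650/850]
  225 → stock rod 2 (new)  [load 225/850]
  250 → stock rod 2  [load 475/850]
  600 → stock rod 3 (new)  [load 600/850]
  150 → stock rod 1  [load 800/850]
  500 → stock rod 4 (new)  [load 500/850]
  475 → stock rod 5 (new)  [load 475/850]
  525 → stock rod 6 (new)  [load 525/850]
  225 → stock rod 2  [load 700/850]
  500 → stock rod 7 (new)  [load 500/850]
7 stock rods opened.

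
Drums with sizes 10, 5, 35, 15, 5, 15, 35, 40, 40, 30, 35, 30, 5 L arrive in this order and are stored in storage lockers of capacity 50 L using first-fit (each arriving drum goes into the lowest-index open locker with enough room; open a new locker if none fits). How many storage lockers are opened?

  10 → locker 1 (new)  [load 10/50]
  5 → locker 1  [load 15/50]
  35 → locker 1  [load 50/50]
  15 → locker 2 (new)  [load 15/50]
  5 → locker 2  [load 20/50]
  15 → locker 2  [load 35/50]
  35 → locker 3 (new)  [load 35/50]
  40 → locker 4 (new)  [load 40/50]
  40 → locker 5 (new)  [load 40/50]
  30 → locker 6 (new)  [load 30/50]
  35 → locker 7 (new)  [load 35/50]
  30 → locker 8 (new)  [load 30/50]
  5 → locker 2  [load 40/50]
8 storage lockers opened.

8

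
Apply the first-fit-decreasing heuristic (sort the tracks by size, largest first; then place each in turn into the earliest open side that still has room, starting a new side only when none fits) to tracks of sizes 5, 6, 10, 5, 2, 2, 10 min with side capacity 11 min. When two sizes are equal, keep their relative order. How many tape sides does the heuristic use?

Sorted descending: 10, 10, 6, 5, 5, 2, 2.
  10 → side 1 (new)  [load 10/11]
  10 → side 2 (new)  [load 10/11]
  6 → side 3 (new)  [load 6/11]
  5 → side 3  [load 11/11]
  5 → side 4 (new)  [load 5/11]
  2 → side 4  [load 7/11]
  2 → side 4  [load 9/11]
4 tape sides opened.

4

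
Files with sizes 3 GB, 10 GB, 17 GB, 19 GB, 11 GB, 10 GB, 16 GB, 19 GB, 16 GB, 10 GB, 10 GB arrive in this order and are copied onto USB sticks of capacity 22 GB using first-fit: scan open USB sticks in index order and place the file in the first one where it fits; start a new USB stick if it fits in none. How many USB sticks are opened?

  3 → USB stick 1 (new)  [load 3/22]
  10 → USB stick 1  [load 13/22]
  17 → USB stick 2 (new)  [load 17/22]
  19 → USB stick 3 (new)  [load 19/22]
  11 → USB stick 4 (new)  [load 11/22]
  10 → USB stick 4  [load 21/22]
  16 → USB stick 5 (new)  [load 16/22]
  19 → USB stick 6 (new)  [load 19/22]
  16 → USB stick 7 (new)  [load 16/22]
  10 → USB stick 8 (new)  [load 10/22]
  10 → USB stick 8  [load 20/22]
8 USB sticks opened.

8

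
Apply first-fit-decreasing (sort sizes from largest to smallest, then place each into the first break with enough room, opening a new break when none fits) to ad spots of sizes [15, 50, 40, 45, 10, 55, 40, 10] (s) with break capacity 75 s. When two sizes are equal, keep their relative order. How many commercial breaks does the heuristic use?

5

Sorted descending: 55, 50, 45, 40, 40, 15, 10, 10.
  55 → break 1 (new)  [load 55/75]
  50 → break 2 (new)  [load 50/75]
  45 → break 3 (new)  [load 45/75]
  40 → break 4 (new)  [load 40/75]
  40 → break 5 (new)  [load 40/75]
  15 → break 1  [load 70/75]
  10 → break 2  [load 60/75]
  10 → break 2  [load 70/75]
5 commercial breaks opened.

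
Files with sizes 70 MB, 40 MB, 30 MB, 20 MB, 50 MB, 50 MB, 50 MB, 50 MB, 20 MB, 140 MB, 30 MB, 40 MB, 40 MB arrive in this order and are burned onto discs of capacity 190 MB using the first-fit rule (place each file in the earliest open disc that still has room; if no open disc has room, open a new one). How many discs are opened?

4

  70 → disc 1 (new)  [load 70/190]
  40 → disc 1  [load 110/190]
  30 → disc 1  [load 140/190]
  20 → disc 1  [load 160/190]
  50 → disc 2 (new)  [load 50/190]
  50 → disc 2  [load 100/190]
  50 → disc 2  [load 150/190]
  50 → disc 3 (new)  [load 50/190]
  20 → disc 1  [load 180/190]
  140 → disc 3  [load 190/190]
  30 → disc 2  [load 180/190]
  40 → disc 4 (new)  [load 40/190]
  40 → disc 4  [load 80/190]
4 discs opened.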